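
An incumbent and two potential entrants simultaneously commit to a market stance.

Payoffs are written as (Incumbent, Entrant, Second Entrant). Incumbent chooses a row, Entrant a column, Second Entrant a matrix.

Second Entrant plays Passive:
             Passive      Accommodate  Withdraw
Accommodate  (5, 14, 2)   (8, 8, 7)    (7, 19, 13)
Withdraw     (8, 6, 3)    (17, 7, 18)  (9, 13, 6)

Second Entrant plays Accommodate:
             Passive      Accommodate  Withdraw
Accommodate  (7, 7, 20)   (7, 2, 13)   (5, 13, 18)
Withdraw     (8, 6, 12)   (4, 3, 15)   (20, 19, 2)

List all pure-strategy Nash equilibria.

(Accommodate, Passive, Passive): Incumbent can switch to Withdraw (5 → 8). Not NE.
(Accommodate, Passive, Accommodate): Incumbent can switch to Withdraw (7 → 8). Not NE.
(Accommodate, Accommodate, Passive): Incumbent can switch to Withdraw (8 → 17). Not NE.
(Accommodate, Accommodate, Accommodate): Entrant can switch to Passive (2 → 7). Not NE.
(Accommodate, Withdraw, Passive): Incumbent can switch to Withdraw (7 → 9). Not NE.
(Accommodate, Withdraw, Accommodate): Incumbent can switch to Withdraw (5 → 20). Not NE.
(Withdraw, Withdraw, Passive): Incumbent gets 9, best alternative 7; Entrant gets 13, best alternative 7; Second Entrant gets 6, best alternative 2. No profitable deviation — NE.
(The remaining 5 profiles each have a profitable deviation by the same check.)

(Withdraw, Withdraw, Passive)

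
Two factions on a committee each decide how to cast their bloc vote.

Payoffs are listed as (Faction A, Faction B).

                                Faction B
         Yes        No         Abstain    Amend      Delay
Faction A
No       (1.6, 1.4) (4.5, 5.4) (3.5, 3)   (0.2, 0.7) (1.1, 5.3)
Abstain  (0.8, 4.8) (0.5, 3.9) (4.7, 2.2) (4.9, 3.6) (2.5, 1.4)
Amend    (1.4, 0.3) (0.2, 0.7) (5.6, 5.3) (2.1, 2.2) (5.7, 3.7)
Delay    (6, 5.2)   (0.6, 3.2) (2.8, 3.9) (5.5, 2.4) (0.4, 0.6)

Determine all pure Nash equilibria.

The pure Nash equilibria are (No, No); (Amend, Abstain); (Delay, Yes).

Faction A against Yes: payoffs 1.6, 0.8, 1.4, 6 → best response Delay.
Faction A against No: payoffs 4.5, 0.5, 0.2, 0.6 → best response No.
Faction A against Abstain: payoffs 3.5, 4.7, 5.6, 2.8 → best response Amend.
Faction A against Amend: payoffs 0.2, 4.9, 2.1, 5.5 → best response Delay.
Faction A against Delay: payoffs 1.1, 2.5, 5.7, 0.4 → best response Amend.
Faction B against No: payoffs 1.4, 5.4, 3, 0.7, 5.3 → best response No.
Faction B against Abstain: payoffs 4.8, 3.9, 2.2, 3.6, 1.4 → best response Yes.
Faction B against Amend: payoffs 0.3, 0.7, 5.3, 2.2, 3.7 → best response Abstain.
Faction B against Delay: payoffs 5.2, 3.2, 3.9, 2.4, 0.6 → best response Yes.
Mutual best responses: (No, No); (Amend, Abstain); (Delay, Yes).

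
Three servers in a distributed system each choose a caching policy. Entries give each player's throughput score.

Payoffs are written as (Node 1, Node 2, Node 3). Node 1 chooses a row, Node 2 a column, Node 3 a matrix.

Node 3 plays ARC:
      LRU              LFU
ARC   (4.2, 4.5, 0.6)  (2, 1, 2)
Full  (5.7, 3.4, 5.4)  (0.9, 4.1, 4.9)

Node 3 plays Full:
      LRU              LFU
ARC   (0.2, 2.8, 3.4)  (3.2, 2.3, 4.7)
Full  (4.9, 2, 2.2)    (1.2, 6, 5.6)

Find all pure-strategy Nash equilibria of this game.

No pure-strategy Nash equilibrium.

Node 1 against (LRU, ARC): payoffs 4.2, 5.7 → best response Full.
Node 1 against (LRU, Full): payoffs 0.2, 4.9 → best response Full.
Node 1 against (LFU, ARC): payoffs 2, 0.9 → best response ARC.
Node 1 against (LFU, Full): payoffs 3.2, 1.2 → best response ARC.
Node 2 against (ARC, ARC): payoffs 4.5, 1 → best response LRU.
Node 2 against (ARC, Full): payoffs 2.8, 2.3 → best response LRU.
Node 2 against (Full, ARC): payoffs 3.4, 4.1 → best response LFU.
Node 2 against (Full, Full): payoffs 2, 6 → best response LFU.
Node 3 against (ARC, LRU): payoffs 0.6, 3.4 → best response Full.
Node 3 against (ARC, LFU): payoffs 2, 4.7 → best response Full.
Node 3 against (Full, LRU): payoffs 5.4, 2.2 → best response ARC.
Node 3 against (Full, LFU): payoffs 4.9, 5.6 → best response Full.
No profile is a mutual best response for all players.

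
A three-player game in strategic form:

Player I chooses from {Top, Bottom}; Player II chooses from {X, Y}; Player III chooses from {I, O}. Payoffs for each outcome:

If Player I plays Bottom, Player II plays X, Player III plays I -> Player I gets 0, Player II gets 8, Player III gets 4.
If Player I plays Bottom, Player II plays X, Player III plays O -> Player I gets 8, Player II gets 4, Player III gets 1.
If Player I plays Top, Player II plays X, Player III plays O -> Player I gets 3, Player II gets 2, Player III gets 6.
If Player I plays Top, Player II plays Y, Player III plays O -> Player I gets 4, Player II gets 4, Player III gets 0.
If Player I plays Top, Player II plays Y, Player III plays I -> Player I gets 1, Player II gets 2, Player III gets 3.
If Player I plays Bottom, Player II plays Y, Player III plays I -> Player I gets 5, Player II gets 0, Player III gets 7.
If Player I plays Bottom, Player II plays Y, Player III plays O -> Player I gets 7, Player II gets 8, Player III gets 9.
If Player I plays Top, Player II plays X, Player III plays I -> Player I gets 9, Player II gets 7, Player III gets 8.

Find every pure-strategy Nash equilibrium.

Player I against (X, I): payoffs 9, 0 → best response Top.
Player I against (X, O): payoffs 3, 8 → best response Bottom.
Player I against (Y, I): payoffs 1, 5 → best response Bottom.
Player I against (Y, O): payoffs 4, 7 → best response Bottom.
Player II against (Top, I): payoffs 7, 2 → best response X.
Player II against (Top, O): payoffs 2, 4 → best response Y.
Player II against (Bottom, I): payoffs 8, 0 → best response X.
Player II against (Bottom, O): payoffs 4, 8 → best response Y.
Player III against (Top, X): payoffs 8, 6 → best response I.
Player III against (Top, Y): payoffs 3, 0 → best response I.
Player III against (Bottom, X): payoffs 4, 1 → best response I.
Player III against (Bottom, Y): payoffs 7, 9 → best response O.
Mutual best responses: (Top, X, I); (Bottom, Y, O).

The pure Nash equilibria are (Top, X, I); (Bottom, Y, O).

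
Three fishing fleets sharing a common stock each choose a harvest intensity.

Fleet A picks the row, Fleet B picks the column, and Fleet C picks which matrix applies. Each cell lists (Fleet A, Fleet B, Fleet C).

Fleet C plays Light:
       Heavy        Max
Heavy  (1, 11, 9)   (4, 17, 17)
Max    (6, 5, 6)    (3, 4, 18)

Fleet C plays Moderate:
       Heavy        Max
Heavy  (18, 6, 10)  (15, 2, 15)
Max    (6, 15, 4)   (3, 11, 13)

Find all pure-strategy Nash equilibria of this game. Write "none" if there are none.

(Heavy, Heavy, Moderate) and (Heavy, Max, Light) and (Max, Heavy, Light)

For each strategy profile, look for a profitable unilateral deviation.
(Heavy, Heavy, Light): Fleet A can switch to Max (1 → 6). Not NE.
(Heavy, Heavy, Moderate): Fleet A gets 18, best alternative 6; Fleet B gets 6, best alternative 2; Fleet C gets 10, best alternative 9. No profitable deviation — NE.
(Heavy, Max, Light): Fleet A gets 4, best alternative 3; Fleet B gets 17, best alternative 11; Fleet C gets 17, best alternative 15. No profitable deviation — NE.
(Heavy, Max, Moderate): Fleet B can switch to Heavy (2 → 6). Not NE.
(Max, Heavy, Light): Fleet A gets 6, best alternative 1; Fleet B gets 5, best alternative 4; Fleet C gets 6, best alternative 4. No profitable deviation — NE.
(Max, Heavy, Moderate): Fleet A can switch to Heavy (6 → 18). Not NE.
(Max, Max, Light): Fleet A can switch to Heavy (3 → 4). Not NE.
(Max, Max, Moderate): Fleet A can switch to Heavy (3 → 15). Not NE.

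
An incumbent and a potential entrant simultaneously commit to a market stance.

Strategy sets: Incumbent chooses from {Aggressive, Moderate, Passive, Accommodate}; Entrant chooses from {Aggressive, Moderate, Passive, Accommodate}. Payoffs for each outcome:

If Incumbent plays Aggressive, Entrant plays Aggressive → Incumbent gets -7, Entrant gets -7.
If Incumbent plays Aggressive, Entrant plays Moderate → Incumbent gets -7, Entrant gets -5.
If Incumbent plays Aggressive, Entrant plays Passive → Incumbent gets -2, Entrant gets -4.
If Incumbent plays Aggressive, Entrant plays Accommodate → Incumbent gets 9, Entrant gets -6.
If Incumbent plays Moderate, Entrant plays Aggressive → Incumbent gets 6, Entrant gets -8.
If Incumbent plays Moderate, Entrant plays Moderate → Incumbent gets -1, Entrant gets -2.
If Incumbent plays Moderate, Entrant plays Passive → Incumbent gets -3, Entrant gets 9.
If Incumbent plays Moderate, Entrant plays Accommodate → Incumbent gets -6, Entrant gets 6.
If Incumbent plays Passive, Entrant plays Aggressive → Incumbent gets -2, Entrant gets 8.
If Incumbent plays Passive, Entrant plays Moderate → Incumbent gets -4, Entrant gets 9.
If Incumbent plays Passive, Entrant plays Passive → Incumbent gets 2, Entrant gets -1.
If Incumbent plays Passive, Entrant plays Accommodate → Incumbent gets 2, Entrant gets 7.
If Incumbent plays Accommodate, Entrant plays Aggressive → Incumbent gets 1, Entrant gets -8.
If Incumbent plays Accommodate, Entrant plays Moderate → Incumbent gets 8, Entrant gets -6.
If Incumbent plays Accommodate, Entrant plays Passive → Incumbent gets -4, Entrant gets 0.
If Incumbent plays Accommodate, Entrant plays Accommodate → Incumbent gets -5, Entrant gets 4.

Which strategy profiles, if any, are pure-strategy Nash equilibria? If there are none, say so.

This game has no pure Nash equilibrium.

For each strategy profile, look for a profitable unilateral deviation.
(Aggressive, Aggressive): Incumbent can switch to Moderate (-7 → 6). Not NE.
(Aggressive, Moderate): Incumbent can switch to Moderate (-7 → -1). Not NE.
(Aggressive, Passive): Incumbent can switch to Passive (-2 → 2). Not NE.
(Aggressive, Accommodate): Entrant can switch to Moderate (-6 → -5). Not NE.
(Moderate, Aggressive): Entrant can switch to Moderate (-8 → -2). Not NE.
(Moderate, Moderate): Incumbent can switch to Accommodate (-1 → 8). Not NE.
(Moderate, Passive): Incumbent can switch to Aggressive (-3 → -2). Not NE.
(Moderate, Accommodate): Incumbent can switch to Aggressive (-6 → 9). Not NE.
(The remaining 8 profiles each have a profitable deviation by the same check.)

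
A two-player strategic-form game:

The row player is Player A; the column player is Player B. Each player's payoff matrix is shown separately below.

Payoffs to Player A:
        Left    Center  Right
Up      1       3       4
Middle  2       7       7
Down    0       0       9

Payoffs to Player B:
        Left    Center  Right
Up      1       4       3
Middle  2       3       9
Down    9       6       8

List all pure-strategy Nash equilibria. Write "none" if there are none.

(Up, Left): Player A can switch to Middle (1 → 2). Not NE.
(Up, Center): Player A can switch to Middle (3 → 7). Not NE.
(Up, Right): Player A can switch to Middle (4 → 7). Not NE.
(Middle, Left): Player B can switch to Center (2 → 3). Not NE.
(Middle, Center): Player B can switch to Right (3 → 9). Not NE.
(Middle, Right): Player A can switch to Down (7 → 9). Not NE.
(Down, Left): Player A can switch to Up (0 → 1). Not NE.
(Down, Center): Player A can switch to Up (0 → 3). Not NE.
(Down, Right): Player B can switch to Left (8 → 9). Not NE.

none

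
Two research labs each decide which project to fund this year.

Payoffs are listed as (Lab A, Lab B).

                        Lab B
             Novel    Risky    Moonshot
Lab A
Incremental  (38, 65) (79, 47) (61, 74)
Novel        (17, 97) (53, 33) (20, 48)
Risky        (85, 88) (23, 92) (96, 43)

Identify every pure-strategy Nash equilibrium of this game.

This game has no pure Nash equilibrium.

Mark each player's best response to every combination of opponents' strategies; a profile where every player is best-responding is a pure Nash equilibrium.
Lab A against Novel: payoffs 38, 17, 85 → best response Risky.
Lab A against Risky: payoffs 79, 53, 23 → best response Incremental.
Lab A against Moonshot: payoffs 61, 20, 96 → best response Risky.
Lab B against Incremental: payoffs 65, 47, 74 → best response Moonshot.
Lab B against Novel: payoffs 97, 33, 48 → best response Novel.
Lab B against Risky: payoffs 88, 92, 43 → best response Risky.
No profile is a mutual best response for all players.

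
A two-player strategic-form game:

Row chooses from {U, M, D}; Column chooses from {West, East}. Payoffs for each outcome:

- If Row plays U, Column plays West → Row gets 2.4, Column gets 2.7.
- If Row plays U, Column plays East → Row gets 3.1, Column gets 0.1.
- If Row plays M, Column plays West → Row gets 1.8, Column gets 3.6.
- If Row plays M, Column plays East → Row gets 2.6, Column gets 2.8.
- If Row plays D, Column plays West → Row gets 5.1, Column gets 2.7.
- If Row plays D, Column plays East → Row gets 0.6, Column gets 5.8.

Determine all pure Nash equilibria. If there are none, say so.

No pure-strategy Nash equilibrium.

(U, West): Row can switch to D (2.4 → 5.1). Not NE.
(U, East): Column can switch to West (0.1 → 2.7). Not NE.
(M, West): Row can switch to U (1.8 → 2.4). Not NE.
(M, East): Row can switch to U (2.6 → 3.1). Not NE.
(D, West): Column can switch to East (2.7 → 5.8). Not NE.
(D, East): Row can switch to U (0.6 → 3.1). Not NE.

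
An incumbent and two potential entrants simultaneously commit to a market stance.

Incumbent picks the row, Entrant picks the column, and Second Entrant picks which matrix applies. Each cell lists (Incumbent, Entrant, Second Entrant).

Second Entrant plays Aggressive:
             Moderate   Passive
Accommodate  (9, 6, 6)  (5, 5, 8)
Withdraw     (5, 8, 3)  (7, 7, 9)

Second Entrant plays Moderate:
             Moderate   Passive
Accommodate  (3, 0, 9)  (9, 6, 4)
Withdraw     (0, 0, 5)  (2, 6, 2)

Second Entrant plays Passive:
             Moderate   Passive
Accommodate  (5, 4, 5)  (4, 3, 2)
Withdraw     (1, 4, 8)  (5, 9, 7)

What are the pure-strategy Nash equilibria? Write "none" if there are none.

There is no pure-strategy Nash equilibrium.

(Accommodate, Moderate, Aggressive): Second Entrant can switch to Moderate (6 → 9). Not NE.
(Accommodate, Moderate, Moderate): Entrant can switch to Passive (0 → 6). Not NE.
(Accommodate, Moderate, Passive): Second Entrant can switch to Aggressive (5 → 6). Not NE.
(Accommodate, Passive, Aggressive): Incumbent can switch to Withdraw (5 → 7). Not NE.
(Accommodate, Passive, Moderate): Second Entrant can switch to Aggressive (4 → 8). Not NE.
(Accommodate, Passive, Passive): Incumbent can switch to Withdraw (4 → 5). Not NE.
(Withdraw, Moderate, Aggressive): Incumbent can switch to Accommodate (5 → 9). Not NE.
(Withdraw, Moderate, Moderate): Incumbent can switch to Accommodate (0 → 3). Not NE.
(Withdraw, Moderate, Passive): Incumbent can switch to Accommodate (1 → 5). Not NE.
(Withdraw, Passive, Aggressive): Entrant can switch to Moderate (7 → 8). Not NE.
(Withdraw, Passive, Moderate): Incumbent can switch to Accommodate (2 → 9). Not NE.
(Withdraw, Passive, Passive): Second Entrant can switch to Aggressive (7 → 9). Not NE.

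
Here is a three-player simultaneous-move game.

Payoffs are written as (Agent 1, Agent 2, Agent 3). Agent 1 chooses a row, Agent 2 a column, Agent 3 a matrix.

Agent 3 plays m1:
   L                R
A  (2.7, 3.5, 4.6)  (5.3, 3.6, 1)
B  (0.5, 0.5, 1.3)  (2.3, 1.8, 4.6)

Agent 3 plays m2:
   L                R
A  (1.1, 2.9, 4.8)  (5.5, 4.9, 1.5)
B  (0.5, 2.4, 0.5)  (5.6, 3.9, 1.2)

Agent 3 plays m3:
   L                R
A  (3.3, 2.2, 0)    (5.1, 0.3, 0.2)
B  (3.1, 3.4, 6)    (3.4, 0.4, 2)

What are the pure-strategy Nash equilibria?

This game has no pure Nash equilibrium.

Agent 1 against (L, m1): payoffs 2.7, 0.5 → best response A.
Agent 1 against (L, m2): payoffs 1.1, 0.5 → best response A.
Agent 1 against (L, m3): payoffs 3.3, 3.1 → best response A.
Agent 1 against (R, m1): payoffs 5.3, 2.3 → best response A.
Agent 1 against (R, m2): payoffs 5.5, 5.6 → best response B.
Agent 1 against (R, m3): payoffs 5.1, 3.4 → best response A.
Agent 2 against (A, m1): payoffs 3.5, 3.6 → best response R.
Agent 2 against (A, m2): payoffs 2.9, 4.9 → best response R.
Agent 2 against (A, m3): payoffs 2.2, 0.3 → best response L.
Agent 2 against (B, m1): payoffs 0.5, 1.8 → best response R.
Agent 2 against (B, m2): payoffs 2.4, 3.9 → best response R.
Agent 2 against (B, m3): payoffs 3.4, 0.4 → best response L.
Agent 3 against (A, L): payoffs 4.6, 4.8, 0 → best response m2.
Agent 3 against (A, R): payoffs 1, 1.5, 0.2 → best response m2.
Agent 3 against (B, L): payoffs 1.3, 0.5, 6 → best response m3.
Agent 3 against (B, R): payoffs 4.6, 1.2, 2 → best response m1.
No profile is a mutual best response for all players.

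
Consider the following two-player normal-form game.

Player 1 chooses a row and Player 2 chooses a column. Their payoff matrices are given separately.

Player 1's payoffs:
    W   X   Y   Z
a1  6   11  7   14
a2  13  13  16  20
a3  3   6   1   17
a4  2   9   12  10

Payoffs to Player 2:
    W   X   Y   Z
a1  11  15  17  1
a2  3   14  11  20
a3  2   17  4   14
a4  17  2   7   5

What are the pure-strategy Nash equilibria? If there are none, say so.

Check each profile: it is a Nash equilibrium iff no player can strictly gain by switching unilaterally.
(a1, W): Player 1 can switch to a2 (6 → 13). Not NE.
(a1, X): Player 1 can switch to a2 (11 → 13). Not NE.
(a1, Y): Player 1 can switch to a2 (7 → 16). Not NE.
(a1, Z): Player 1 can switch to a2 (14 → 20). Not NE.
(a2, W): Player 2 can switch to X (3 → 14). Not NE.
(a2, X): Player 2 can switch to Z (14 → 20). Not NE.
(a2, Z): Player 1 gets 20, best alternative 17; Player 2 gets 20, best alternative 14. No profitable deviation — NE.
(The remaining 9 profiles each have a profitable deviation by the same check.)

(a2, Z)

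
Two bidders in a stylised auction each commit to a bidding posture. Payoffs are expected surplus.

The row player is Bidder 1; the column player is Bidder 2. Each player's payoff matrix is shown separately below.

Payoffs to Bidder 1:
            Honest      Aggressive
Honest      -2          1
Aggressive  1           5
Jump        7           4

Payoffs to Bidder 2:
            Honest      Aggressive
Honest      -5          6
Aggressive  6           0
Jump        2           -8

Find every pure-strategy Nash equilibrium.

(Jump, Honest)

For each player, find the best response to each opponent profile; mutual best responses are the pure NE.
Bidder 1 against Honest: payoffs -2, 1, 7 → best response Jump.
Bidder 1 against Aggressive: payoffs 1, 5, 4 → best response Aggressive.
Bidder 2 against Honest: payoffs -5, 6 → best response Aggressive.
Bidder 2 against Aggressive: payoffs 6, 0 → best response Honest.
Bidder 2 against Jump: payoffs 2, -8 → best response Honest.
Mutual best responses: (Jump, Honest).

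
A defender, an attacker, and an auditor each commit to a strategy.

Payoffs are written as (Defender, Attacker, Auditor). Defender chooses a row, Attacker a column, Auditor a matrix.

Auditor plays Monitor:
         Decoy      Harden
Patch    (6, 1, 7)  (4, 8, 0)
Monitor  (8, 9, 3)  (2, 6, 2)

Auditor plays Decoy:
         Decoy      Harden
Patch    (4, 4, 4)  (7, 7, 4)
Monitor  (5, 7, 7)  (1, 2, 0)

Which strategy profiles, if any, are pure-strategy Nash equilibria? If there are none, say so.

(Patch, Decoy, Monitor): Defender can switch to Monitor (6 → 8). Not NE.
(Patch, Decoy, Decoy): Defender can switch to Monitor (4 → 5). Not NE.
(Patch, Harden, Monitor): Auditor can switch to Decoy (0 → 4). Not NE.
(Patch, Harden, Decoy): Defender gets 7, best alternative 1; Attacker gets 7, best alternative 4; Auditor gets 4, best alternative 0. No profitable deviation — NE.
(Monitor, Decoy, Monitor): Auditor can switch to Decoy (3 → 7). Not NE.
(Monitor, Decoy, Decoy): Defender gets 5, best alternative 4; Attacker gets 7, best alternative 2; Auditor gets 7, best alternative 3. No profitable deviation — NE.
(Monitor, Harden, Monitor): Defender can switch to Patch (2 → 4). Not NE.
(Monitor, Harden, Decoy): Defender can switch to Patch (1 → 7). Not NE.

Pure-strategy Nash equilibria: (Patch, Harden, Decoy) and (Monitor, Decoy, Decoy)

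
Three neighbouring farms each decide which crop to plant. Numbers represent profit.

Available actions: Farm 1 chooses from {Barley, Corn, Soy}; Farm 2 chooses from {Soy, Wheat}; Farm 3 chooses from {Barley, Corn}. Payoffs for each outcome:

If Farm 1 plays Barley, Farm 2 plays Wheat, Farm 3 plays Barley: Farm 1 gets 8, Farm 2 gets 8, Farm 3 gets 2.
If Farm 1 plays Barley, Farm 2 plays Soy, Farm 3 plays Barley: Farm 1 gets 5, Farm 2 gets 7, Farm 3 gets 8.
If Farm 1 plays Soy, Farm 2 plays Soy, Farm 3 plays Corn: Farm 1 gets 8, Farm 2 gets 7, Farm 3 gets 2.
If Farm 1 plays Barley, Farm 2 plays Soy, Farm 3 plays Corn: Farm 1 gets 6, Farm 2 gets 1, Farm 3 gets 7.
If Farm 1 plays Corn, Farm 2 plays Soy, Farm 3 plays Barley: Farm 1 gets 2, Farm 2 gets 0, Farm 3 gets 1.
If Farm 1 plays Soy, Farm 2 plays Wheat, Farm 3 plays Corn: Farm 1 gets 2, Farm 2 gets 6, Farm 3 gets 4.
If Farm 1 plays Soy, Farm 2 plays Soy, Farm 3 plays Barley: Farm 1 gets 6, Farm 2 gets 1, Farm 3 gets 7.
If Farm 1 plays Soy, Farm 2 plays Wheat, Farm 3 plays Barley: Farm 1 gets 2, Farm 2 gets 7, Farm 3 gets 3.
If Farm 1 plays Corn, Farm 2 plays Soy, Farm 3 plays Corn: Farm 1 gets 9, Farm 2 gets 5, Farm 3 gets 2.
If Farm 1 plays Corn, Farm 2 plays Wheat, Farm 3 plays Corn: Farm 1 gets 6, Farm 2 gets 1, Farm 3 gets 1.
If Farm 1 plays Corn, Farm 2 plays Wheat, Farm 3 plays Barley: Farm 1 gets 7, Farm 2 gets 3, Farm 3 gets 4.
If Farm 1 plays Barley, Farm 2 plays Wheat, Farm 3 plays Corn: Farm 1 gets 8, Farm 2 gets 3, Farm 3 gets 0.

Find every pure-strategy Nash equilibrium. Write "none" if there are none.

Pure-strategy Nash equilibria: (Barley, Wheat, Barley), (Corn, Soy, Corn)

Check each profile: it is a Nash equilibrium iff no player can strictly gain by switching unilaterally.
(Barley, Soy, Barley): Farm 1 can switch to Soy (5 → 6). Not NE.
(Barley, Soy, Corn): Farm 1 can switch to Corn (6 → 9). Not NE.
(Barley, Wheat, Barley): Farm 1 gets 8, best alternative 7; Farm 2 gets 8, best alternative 7; Farm 3 gets 2, best alternative 0. No profitable deviation — NE.
(Barley, Wheat, Corn): Farm 3 can switch to Barley (0 → 2). Not NE.
(Corn, Soy, Barley): Farm 1 can switch to Barley (2 → 5). Not NE.
(Corn, Soy, Corn): Farm 1 gets 9, best alternative 8; Farm 2 gets 5, best alternative 1; Farm 3 gets 2, best alternative 1. No profitable deviation — NE.
(Corn, Wheat, Barley): Farm 1 can switch to Barley (7 → 8). Not NE.
(Corn, Wheat, Corn): Farm 1 can switch to Barley (6 → 8). Not NE.
(Soy, Soy, Barley): Farm 2 can switch to Wheat (1 → 7). Not NE.
(Soy, Soy, Corn): Farm 1 can switch to Corn (8 → 9). Not NE.
(Soy, Wheat, Barley): Farm 1 can switch to Barley (2 → 8). Not NE.
(Soy, Wheat, Corn): Farm 1 can switch to Barley (2 → 8). Not NE.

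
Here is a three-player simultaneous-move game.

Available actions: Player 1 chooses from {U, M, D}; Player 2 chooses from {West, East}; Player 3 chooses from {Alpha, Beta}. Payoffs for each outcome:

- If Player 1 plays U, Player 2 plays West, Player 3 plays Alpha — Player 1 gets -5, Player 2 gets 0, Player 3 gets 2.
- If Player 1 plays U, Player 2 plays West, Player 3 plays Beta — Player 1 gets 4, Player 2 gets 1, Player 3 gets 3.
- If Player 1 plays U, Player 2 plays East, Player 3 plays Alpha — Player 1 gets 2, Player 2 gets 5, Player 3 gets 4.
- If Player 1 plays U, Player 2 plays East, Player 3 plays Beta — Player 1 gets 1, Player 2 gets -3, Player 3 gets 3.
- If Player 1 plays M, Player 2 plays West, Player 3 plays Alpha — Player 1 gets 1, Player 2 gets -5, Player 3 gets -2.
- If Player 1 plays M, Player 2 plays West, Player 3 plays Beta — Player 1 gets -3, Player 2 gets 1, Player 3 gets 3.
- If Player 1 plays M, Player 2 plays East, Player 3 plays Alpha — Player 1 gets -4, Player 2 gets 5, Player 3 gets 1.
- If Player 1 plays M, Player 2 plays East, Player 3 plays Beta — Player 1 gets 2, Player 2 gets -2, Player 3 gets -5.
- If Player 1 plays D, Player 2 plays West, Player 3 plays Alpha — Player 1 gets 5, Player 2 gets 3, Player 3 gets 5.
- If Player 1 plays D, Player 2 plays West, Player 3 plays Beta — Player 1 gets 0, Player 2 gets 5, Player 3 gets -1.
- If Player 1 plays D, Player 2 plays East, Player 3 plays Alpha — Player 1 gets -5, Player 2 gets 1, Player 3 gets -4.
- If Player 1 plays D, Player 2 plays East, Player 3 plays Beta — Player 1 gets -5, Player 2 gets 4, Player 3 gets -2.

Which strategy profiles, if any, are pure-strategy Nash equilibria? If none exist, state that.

The pure Nash equilibria are (U, West, Beta) and (U, East, Alpha) and (D, West, Alpha).

Player 1 against (West, Alpha): payoffs -5, 1, 5 → best response D.
Player 1 against (West, Beta): payoffs 4, -3, 0 → best response U.
Player 1 against (East, Alpha): payoffs 2, -4, -5 → best response U.
Player 1 against (East, Beta): payoffs 1, 2, -5 → best response M.
Player 2 against (U, Alpha): payoffs 0, 5 → best response East.
Player 2 against (U, Beta): payoffs 1, -3 → best response West.
Player 2 against (M, Alpha): payoffs -5, 5 → best response East.
Player 2 against (M, Beta): payoffs 1, -2 → best response West.
Player 2 against (D, Alpha): payoffs 3, 1 → best response West.
Player 2 against (D, Beta): payoffs 5, 4 → best response West.
Player 3 against (U, West): payoffs 2, 3 → best response Beta.
Player 3 against (U, East): payoffs 4, 3 → best response Alpha.
Player 3 against (M, West): payoffs -2, 3 → best response Beta.
Player 3 against (M, East): payoffs 1, -5 → best response Alpha.
Player 3 against (D, West): payoffs 5, -1 → best response Alpha.
Player 3 against (D, East): payoffs -4, -2 → best response Beta.
Mutual best responses: (U, West, Beta); (U, East, Alpha); (D, West, Alpha).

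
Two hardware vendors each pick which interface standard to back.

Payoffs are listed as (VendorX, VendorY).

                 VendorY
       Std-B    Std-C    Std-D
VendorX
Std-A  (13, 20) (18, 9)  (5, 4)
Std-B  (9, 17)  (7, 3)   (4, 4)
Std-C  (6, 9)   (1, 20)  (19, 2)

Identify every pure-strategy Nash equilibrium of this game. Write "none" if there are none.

For each player, find the best response to each opponent profile; mutual best responses are the pure NE.
VendorX against Std-B: payoffs 13, 9, 6 → best response Std-A.
VendorX against Std-C: payoffs 18, 7, 1 → best response Std-A.
VendorX against Std-D: payoffs 5, 4, 19 → best response Std-C.
VendorY against Std-A: payoffs 20, 9, 4 → best response Std-B.
VendorY against Std-B: payoffs 17, 3, 4 → best response Std-B.
VendorY against Std-C: payoffs 9, 20, 2 → best response Std-C.
Mutual best responses: (Std-A, Std-B).

The unique pure-strategy Nash equilibrium is (Std-A, Std-B).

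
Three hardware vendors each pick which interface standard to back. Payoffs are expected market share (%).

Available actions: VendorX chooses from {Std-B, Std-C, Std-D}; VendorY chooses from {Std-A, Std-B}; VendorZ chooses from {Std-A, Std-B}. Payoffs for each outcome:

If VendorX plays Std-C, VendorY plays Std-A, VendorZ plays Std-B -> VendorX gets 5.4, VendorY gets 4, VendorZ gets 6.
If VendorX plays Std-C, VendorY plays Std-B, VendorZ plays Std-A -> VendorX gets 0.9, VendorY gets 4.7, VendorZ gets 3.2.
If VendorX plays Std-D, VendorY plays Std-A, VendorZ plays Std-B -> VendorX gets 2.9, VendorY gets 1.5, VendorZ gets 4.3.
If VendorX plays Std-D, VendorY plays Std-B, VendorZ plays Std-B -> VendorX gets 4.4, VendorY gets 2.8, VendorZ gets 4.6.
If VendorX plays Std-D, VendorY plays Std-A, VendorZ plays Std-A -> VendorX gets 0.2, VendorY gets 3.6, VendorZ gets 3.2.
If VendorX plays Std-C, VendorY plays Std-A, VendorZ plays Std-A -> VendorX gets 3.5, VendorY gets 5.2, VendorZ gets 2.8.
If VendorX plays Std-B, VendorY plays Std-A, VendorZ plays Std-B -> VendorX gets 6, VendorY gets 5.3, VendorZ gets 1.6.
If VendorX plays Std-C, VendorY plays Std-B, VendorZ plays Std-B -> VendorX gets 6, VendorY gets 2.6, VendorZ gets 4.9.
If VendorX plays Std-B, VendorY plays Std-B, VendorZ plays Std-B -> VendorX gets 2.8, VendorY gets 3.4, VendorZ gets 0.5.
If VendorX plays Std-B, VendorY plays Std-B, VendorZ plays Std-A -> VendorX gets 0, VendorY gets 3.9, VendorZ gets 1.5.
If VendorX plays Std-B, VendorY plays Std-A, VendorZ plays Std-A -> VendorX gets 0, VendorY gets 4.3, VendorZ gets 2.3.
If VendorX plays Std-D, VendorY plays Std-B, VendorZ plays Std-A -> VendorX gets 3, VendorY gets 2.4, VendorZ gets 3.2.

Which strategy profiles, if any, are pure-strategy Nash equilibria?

none

(Std-B, Std-A, Std-A): VendorX can switch to Std-C (0 → 3.5). Not NE.
(Std-B, Std-A, Std-B): VendorZ can switch to Std-A (1.6 → 2.3). Not NE.
(Std-B, Std-B, Std-A): VendorX can switch to Std-C (0 → 0.9). Not NE.
(Std-B, Std-B, Std-B): VendorX can switch to Std-C (2.8 → 6). Not NE.
(Std-C, Std-A, Std-A): VendorZ can switch to Std-B (2.8 → 6). Not NE.
(Std-C, Std-A, Std-B): VendorX can switch to Std-B (5.4 → 6). Not NE.
(The remaining 6 profiles each have a profitable deviation by the same check.)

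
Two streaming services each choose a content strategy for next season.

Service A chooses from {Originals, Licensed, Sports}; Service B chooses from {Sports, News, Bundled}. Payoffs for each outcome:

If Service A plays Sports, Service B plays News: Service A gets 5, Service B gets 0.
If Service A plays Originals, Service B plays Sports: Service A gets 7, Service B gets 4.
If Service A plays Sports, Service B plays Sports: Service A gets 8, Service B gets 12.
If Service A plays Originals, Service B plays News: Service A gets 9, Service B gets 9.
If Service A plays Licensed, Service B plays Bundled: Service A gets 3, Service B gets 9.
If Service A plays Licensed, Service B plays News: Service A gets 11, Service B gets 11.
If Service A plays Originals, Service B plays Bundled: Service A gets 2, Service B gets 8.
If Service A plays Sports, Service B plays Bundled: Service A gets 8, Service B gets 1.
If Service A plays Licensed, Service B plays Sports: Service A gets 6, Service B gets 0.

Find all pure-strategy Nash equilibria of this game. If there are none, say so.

For each player, find the best response to each opponent profile; mutual best responses are the pure NE.
Service A against Sports: payoffs 7, 6, 8 → best response Sports.
Service A against News: payoffs 9, 11, 5 → best response Licensed.
Service A against Bundled: payoffs 2, 3, 8 → best response Sports.
Service B against Originals: payoffs 4, 9, 8 → best response News.
Service B against Licensed: payoffs 0, 11, 9 → best response News.
Service B against Sports: payoffs 12, 0, 1 → best response Sports.
Mutual best responses: (Licensed, News); (Sports, Sports).

(Licensed, News); (Sports, Sports)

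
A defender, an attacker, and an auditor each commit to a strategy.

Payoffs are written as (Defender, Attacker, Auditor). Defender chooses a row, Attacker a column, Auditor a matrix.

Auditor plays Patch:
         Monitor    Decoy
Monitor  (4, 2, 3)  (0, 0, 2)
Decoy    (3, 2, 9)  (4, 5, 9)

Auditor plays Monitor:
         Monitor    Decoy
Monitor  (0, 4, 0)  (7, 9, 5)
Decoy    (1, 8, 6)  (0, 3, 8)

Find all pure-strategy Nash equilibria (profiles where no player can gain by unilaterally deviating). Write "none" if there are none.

(Monitor, Monitor, Patch): Defender gets 4, best alternative 3; Attacker gets 2, best alternative 0; Auditor gets 3, best alternative 0. No profitable deviation — NE.
(Monitor, Monitor, Monitor): Defender can switch to Decoy (0 → 1). Not NE.
(Monitor, Decoy, Patch): Defender can switch to Decoy (0 → 4). Not NE.
(Monitor, Decoy, Monitor): Defender gets 7, best alternative 0; Attacker gets 9, best alternative 4; Auditor gets 5, best alternative 2. No profitable deviation — NE.
(Decoy, Monitor, Patch): Defender can switch to Monitor (3 → 4). Not NE.
(Decoy, Monitor, Monitor): Auditor can switch to Patch (6 → 9). Not NE.
(Decoy, Decoy, Patch): Defender gets 4, best alternative 0; Attacker gets 5, best alternative 2; Auditor gets 9, best alternative 8. No profitable deviation — NE.
(Decoy, Decoy, Monitor): Defender can switch to Monitor (0 → 7). Not NE.

Pure-strategy Nash equilibria: (Monitor, Monitor, Patch) and (Monitor, Decoy, Monitor) and (Decoy, Decoy, Patch)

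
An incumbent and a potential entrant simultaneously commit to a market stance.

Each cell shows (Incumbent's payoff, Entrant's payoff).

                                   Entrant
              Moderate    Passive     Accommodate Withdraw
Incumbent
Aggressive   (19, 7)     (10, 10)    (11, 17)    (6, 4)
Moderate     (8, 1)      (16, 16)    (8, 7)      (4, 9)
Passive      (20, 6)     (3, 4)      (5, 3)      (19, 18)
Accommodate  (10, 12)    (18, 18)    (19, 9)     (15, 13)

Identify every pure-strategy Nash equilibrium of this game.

(Aggressive, Moderate): Incumbent can switch to Passive (19 → 20). Not NE.
(Aggressive, Passive): Incumbent can switch to Moderate (10 → 16). Not NE.
(Aggressive, Accommodate): Incumbent can switch to Accommodate (11 → 19). Not NE.
(Aggressive, Withdraw): Incumbent can switch to Passive (6 → 19). Not NE.
(Moderate, Moderate): Incumbent can switch to Aggressive (8 → 19). Not NE.
(Moderate, Passive): Incumbent can switch to Accommodate (16 → 18). Not NE.
(Moderate, Accommodate): Incumbent can switch to Aggressive (8 → 11). Not NE.
(Moderate, Withdraw): Incumbent can switch to Aggressive (4 → 6). Not NE.
(Passive, Withdraw): Incumbent gets 19, best alternative 15; Entrant gets 18, best alternative 6. No profitable deviation — NE.
(Accommodate, Passive): Incumbent gets 18, best alternative 16; Entrant gets 18, best alternative 13. No profitable deviation — NE.
(The remaining 6 profiles each have a profitable deviation by the same check.)

Pure-strategy Nash equilibria: (Passive, Withdraw) and (Accommodate, Passive)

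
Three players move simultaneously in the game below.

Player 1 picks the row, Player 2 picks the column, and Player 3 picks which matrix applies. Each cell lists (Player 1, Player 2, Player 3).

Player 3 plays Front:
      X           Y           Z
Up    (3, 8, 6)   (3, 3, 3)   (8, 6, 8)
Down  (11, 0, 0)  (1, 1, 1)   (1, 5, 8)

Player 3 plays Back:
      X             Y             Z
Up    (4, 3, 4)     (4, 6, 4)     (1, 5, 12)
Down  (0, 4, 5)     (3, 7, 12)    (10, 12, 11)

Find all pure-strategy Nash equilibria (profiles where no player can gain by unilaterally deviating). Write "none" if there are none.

Player 1 against (X, Front): payoffs 3, 11 → best response Down.
Player 1 against (X, Back): payoffs 4, 0 → best response Up.
Player 1 against (Y, Front): payoffs 3, 1 → best response Up.
Player 1 against (Y, Back): payoffs 4, 3 → best response Up.
Player 1 against (Z, Front): payoffs 8, 1 → best response Up.
Player 1 against (Z, Back): payoffs 1, 10 → best response Down.
Player 2 against (Up, Front): payoffs 8, 3, 6 → best response X.
Player 2 against (Up, Back): payoffs 3, 6, 5 → best response Y.
Player 2 against (Down, Front): payoffs 0, 1, 5 → best response Z.
Player 2 against (Down, Back): payoffs 4, 7, 12 → best response Z.
Player 3 against (Up, X): payoffs 6, 4 → best response Front.
Player 3 against (Up, Y): payoffs 3, 4 → best response Back.
Player 3 against (Up, Z): payoffs 8, 12 → best response Back.
Player 3 against (Down, X): payoffs 0, 5 → best response Back.
Player 3 against (Down, Y): payoffs 1, 12 → best response Back.
Player 3 against (Down, Z): payoffs 8, 11 → best response Back.
Mutual best responses: (Up, Y, Back); (Down, Z, Back).

Pure-strategy Nash equilibria: (Up, Y, Back); (Down, Z, Back)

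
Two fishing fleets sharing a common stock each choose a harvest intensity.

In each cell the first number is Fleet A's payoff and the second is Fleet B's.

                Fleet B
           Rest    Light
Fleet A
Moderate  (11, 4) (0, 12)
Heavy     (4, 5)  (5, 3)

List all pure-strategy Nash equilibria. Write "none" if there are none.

Fleet A against Rest: payoffs 11, 4 → best response Moderate.
Fleet A against Light: payoffs 0, 5 → best response Heavy.
Fleet B against Moderate: payoffs 4, 12 → best response Light.
Fleet B against Heavy: payoffs 5, 3 → best response Rest.
No profile is a mutual best response for all players.

No pure-strategy Nash equilibrium.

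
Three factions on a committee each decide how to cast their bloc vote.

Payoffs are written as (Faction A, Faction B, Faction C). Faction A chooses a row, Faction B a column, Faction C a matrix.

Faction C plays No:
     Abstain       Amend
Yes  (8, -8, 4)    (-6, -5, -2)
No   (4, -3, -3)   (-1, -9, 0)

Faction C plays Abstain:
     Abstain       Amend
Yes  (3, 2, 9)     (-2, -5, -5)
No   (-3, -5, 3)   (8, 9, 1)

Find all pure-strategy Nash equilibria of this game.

Pure-strategy Nash equilibria: (Yes, Abstain, Abstain) and (No, Amend, Abstain)

Check each profile: it is a Nash equilibrium iff no player can strictly gain by switching unilaterally.
(Yes, Abstain, No): Faction B can switch to Amend (-8 → -5). Not NE.
(Yes, Abstain, Abstain): Faction A gets 3, best alternative -3; Faction B gets 2, best alternative -5; Faction C gets 9, best alternative 4. No profitable deviation — NE.
(Yes, Amend, No): Faction A can switch to No (-6 → -1). Not NE.
(Yes, Amend, Abstain): Faction A can switch to No (-2 → 8). Not NE.
(No, Abstain, No): Faction A can switch to Yes (4 → 8). Not NE.
(No, Abstain, Abstain): Faction A can switch to Yes (-3 → 3). Not NE.
(No, Amend, No): Faction B can switch to Abstain (-9 → -3). Not NE.
(No, Amend, Abstain): Faction A gets 8, best alternative -2; Faction B gets 9, best alternative -5; Faction C gets 1, best alternative 0. No profitable deviation — NE.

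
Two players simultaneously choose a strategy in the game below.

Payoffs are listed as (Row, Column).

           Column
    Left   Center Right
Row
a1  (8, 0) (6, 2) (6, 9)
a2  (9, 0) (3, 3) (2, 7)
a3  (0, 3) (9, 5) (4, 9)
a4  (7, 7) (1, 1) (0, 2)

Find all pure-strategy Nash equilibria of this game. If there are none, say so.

(a1, Left): Row can switch to a2 (8 → 9). Not NE.
(a1, Center): Row can switch to a3 (6 → 9). Not NE.
(a1, Right): Row gets 6, best alternative 4; Column gets 9, best alternative 2. No profitable deviation — NE.
(a2, Left): Column can switch to Center (0 → 3). Not NE.
(a2, Center): Row can switch to a1 (3 → 6). Not NE.
(a2, Right): Row can switch to a1 (2 → 6). Not NE.
(a3, Left): Row can switch to a1 (0 → 8). Not NE.
(a3, Center): Column can switch to Right (5 → 9). Not NE.
(a3, Right): Row can switch to a1 (4 → 6). Not NE.
(a4, Left): Row can switch to a1 (7 → 8). Not NE.
(a4, Center): Row can switch to a1 (1 → 6). Not NE.
(The remaining 1 profile has a profitable deviation by the same check.)

Pure NE: (a1, Right)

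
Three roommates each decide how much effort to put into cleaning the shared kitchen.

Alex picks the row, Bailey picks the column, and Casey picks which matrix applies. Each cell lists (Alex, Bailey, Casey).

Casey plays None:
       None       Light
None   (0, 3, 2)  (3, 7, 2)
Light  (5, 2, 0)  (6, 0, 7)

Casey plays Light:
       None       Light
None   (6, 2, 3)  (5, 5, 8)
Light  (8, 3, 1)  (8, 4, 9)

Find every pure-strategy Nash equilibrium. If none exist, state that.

Pure NE: (Light, Light, Light)

For each player, find the best response to each opponent profile; mutual best responses are the pure NE.
Alex against (None, None): payoffs 0, 5 → best response Light.
Alex against (None, Light): payoffs 6, 8 → best response Light.
Alex against (Light, None): payoffs 3, 6 → best response Light.
Alex against (Light, Light): payoffs 5, 8 → best response Light.
Bailey against (None, None): payoffs 3, 7 → best response Light.
Bailey against (None, Light): payoffs 2, 5 → best response Light.
Bailey against (Light, None): payoffs 2, 0 → best response None.
Bailey against (Light, Light): payoffs 3, 4 → best response Light.
Casey against (None, None): payoffs 2, 3 → best response Light.
Casey against (None, Light): payoffs 2, 8 → best response Light.
Casey against (Light, None): payoffs 0, 1 → best response Light.
Casey against (Light, Light): payoffs 7, 9 → best response Light.
Mutual best responses: (Light, Light, Light).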